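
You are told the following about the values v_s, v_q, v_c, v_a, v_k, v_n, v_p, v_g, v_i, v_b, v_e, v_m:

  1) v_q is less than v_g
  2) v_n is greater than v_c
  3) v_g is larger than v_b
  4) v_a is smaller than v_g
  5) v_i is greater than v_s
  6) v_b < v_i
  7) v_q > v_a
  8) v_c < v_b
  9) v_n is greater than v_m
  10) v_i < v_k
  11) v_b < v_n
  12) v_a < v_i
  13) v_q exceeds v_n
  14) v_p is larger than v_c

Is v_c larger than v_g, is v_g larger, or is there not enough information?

Link the given pairs in sequence: v_c < v_b; v_b < v_n; v_n < v_q; v_q < v_g.
Together: v_c < v_b < v_n < v_q < v_g.
So v_g is larger.

v_g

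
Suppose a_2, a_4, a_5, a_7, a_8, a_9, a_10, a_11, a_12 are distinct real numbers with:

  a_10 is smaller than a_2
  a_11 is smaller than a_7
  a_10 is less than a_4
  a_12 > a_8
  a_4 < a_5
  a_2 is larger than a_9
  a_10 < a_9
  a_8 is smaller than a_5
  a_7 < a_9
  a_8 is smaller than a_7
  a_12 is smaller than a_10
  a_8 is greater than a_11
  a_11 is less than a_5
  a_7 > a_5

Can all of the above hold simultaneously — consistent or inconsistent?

consistent

The single ordering a_11 < a_8 < a_12 < a_10 < a_4 < a_5 < a_7 < a_9 < a_2 satisfies every listed relation, so no contradiction arises.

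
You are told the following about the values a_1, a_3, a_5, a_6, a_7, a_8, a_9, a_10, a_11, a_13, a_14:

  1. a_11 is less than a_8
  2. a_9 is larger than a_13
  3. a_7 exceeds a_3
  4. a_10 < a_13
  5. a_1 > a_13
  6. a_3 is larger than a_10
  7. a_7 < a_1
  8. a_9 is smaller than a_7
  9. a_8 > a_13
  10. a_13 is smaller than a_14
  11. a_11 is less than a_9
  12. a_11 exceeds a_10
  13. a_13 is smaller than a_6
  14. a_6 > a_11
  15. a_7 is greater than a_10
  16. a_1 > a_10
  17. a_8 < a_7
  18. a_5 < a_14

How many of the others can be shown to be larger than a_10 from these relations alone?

9

From a_10 the given relations immediately reach a_3, a_13, a_11, a_7, a_1.
From those, a_9, a_8, a_14, a_6 — 9 in total.
No other element is forced above a_10 by the given relations, so the count is 9.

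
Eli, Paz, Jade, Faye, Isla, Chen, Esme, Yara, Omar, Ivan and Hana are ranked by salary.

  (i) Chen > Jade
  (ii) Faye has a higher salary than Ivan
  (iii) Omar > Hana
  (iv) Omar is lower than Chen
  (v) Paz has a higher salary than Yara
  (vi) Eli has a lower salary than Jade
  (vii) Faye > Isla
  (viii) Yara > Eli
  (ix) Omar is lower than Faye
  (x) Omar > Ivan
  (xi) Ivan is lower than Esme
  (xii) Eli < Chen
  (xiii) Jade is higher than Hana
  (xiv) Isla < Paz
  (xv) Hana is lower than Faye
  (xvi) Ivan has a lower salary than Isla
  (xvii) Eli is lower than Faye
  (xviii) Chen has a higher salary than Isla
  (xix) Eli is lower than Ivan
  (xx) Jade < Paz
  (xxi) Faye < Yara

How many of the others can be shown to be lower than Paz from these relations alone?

From Paz the given relations immediately reach Isla, Jade, Yara.
From those, Eli, Ivan, Hana, Faye — 7 in total.
From those, Omar — 8 in total.
No other element is forced below Paz by the given relations, so the count is 8.

8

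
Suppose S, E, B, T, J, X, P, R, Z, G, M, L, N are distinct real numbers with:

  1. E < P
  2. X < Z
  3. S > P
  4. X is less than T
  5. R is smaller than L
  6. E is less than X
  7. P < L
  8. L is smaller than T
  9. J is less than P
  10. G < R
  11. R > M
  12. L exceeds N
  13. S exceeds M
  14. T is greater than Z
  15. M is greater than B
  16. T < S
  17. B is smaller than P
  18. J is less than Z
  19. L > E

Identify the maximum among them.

Chaining downward from S: directly below it, M, P, T; then B, E, X, J, Z, L; then N, R; then G.
That covers every other element, and nothing is given above S, so S is the maximum.

S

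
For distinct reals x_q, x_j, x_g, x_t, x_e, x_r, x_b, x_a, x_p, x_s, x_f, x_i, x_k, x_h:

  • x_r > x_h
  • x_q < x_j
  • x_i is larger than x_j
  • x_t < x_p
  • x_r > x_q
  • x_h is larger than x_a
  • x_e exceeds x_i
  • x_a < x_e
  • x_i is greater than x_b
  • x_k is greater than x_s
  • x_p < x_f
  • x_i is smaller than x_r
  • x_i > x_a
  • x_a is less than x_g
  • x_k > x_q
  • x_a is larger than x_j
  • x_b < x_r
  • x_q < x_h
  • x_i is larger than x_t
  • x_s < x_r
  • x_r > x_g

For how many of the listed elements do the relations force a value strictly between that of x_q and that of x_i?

2

The relations place x_q below x_i. An element lies strictly between them when it is forced above x_q and also forced below x_i.
Above x_q: {x_j, x_a, x_g, x_k, x_h, x_r, x_e}. Below x_i: {x_j, x_t, x_a, x_b}.
Intersection: {x_j, x_a} — 2.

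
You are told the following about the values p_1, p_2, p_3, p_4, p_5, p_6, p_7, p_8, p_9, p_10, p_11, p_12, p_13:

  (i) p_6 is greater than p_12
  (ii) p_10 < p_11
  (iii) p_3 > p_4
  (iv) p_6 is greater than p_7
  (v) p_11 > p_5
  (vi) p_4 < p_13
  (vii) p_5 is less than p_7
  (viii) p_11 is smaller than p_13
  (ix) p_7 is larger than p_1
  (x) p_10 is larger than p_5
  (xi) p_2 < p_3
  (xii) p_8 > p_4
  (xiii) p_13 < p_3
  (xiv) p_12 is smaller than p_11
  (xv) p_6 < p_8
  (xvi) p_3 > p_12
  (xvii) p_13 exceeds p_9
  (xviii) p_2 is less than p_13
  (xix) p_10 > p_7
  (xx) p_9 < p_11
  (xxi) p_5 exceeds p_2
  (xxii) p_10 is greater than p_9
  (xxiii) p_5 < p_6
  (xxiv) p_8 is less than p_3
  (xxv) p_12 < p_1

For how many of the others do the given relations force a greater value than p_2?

8

The elements the relations force above p_2 are p_5, p_7, p_10, p_6, p_8, p_11, p_13, p_3 — no chain reaches any other.
That is 8.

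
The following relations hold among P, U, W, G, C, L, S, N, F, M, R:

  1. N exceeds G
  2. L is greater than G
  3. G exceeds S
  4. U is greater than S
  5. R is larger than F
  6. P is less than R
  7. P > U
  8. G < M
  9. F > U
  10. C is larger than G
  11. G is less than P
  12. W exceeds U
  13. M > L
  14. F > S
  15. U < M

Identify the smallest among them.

S

G is not least since S < G; C is not least since G < C; U is not least since S < U; W is not least since U < W; L is not least since G < L; F is not least since S < F; M is not least since U < M; P is not least since U < P; R is not least since P < R; N is not least since G < N.
Only S has nothing below it, so S is the smallest.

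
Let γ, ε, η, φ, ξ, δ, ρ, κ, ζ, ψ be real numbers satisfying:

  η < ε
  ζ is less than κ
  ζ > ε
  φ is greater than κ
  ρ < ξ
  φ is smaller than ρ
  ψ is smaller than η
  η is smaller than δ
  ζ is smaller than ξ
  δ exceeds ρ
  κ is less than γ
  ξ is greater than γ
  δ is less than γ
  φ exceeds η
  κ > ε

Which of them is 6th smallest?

Piecing the relations together gives one ordering: ψ < η < ε < ζ < κ < φ < ρ < δ < γ < ξ.
Counting 6 from the smallest end gives φ.

φ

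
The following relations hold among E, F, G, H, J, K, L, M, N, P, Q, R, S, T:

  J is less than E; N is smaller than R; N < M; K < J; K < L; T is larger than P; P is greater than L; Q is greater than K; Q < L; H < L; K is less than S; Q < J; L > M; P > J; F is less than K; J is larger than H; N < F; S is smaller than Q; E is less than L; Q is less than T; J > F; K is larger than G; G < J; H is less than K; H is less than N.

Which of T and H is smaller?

H

Chaining the given relations: H < N < F < K < S < Q < J < E < L < P < T.
So H < T; H is the smaller of the two.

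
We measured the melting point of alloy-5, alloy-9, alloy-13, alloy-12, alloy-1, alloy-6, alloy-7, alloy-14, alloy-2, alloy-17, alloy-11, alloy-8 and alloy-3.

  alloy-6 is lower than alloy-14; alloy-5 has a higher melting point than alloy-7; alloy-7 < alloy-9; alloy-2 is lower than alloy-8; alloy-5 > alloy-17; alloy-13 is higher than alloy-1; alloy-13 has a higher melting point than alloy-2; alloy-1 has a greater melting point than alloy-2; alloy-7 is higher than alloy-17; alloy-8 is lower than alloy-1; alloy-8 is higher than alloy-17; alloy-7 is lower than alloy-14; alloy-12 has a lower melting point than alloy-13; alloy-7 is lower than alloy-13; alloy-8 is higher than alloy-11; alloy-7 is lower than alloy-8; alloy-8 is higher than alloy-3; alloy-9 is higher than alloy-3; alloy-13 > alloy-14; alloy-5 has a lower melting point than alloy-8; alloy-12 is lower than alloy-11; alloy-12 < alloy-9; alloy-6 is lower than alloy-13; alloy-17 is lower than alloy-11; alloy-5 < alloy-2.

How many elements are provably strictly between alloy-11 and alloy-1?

Chaining upward from alloy-11 reaches: alloy-8, alloy-13.
Chaining downward from alloy-1 reaches: alloy-12, alloy-17, alloy-7, alloy-5, alloy-2, alloy-3, alloy-8.
Strictly between alloy-11 and alloy-1 are those in both lists: alloy-8 — 1 element.

1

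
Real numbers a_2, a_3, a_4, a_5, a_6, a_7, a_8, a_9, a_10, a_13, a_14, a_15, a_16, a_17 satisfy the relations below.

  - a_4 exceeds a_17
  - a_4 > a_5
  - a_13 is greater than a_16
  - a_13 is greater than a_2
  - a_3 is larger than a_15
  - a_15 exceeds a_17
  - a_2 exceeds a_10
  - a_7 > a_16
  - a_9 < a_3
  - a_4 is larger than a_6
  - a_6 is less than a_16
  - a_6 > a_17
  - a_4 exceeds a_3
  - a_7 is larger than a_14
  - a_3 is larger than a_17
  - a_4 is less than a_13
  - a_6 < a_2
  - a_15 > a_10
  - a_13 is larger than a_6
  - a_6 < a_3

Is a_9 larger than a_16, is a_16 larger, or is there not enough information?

undetermined

Following every chain through a_9: above a_9 we get a_3, a_4, a_13.
a_16 is not reached, and no chain runs the other way from a_16 to a_9.
So the given relations leave the order of a_9 and a_16 undetermined.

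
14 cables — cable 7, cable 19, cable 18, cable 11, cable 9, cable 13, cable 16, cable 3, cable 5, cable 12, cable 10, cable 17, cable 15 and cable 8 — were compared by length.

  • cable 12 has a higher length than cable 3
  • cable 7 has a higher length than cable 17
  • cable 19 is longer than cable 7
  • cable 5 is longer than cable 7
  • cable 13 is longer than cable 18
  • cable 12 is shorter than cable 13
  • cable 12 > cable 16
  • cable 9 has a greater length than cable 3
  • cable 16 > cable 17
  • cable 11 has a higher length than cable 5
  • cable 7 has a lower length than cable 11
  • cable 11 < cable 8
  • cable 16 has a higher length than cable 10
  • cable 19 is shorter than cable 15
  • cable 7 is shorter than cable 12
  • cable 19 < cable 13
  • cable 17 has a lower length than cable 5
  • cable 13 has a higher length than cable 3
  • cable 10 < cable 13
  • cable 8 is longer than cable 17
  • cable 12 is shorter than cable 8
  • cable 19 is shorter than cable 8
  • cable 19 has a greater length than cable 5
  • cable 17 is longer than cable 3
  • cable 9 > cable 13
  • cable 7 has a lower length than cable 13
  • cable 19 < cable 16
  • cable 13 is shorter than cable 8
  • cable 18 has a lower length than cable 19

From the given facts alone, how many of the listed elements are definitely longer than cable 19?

The elements the relations force above cable 19 are cable 16, cable 15, cable 12, cable 13, cable 9, cable 8 — no chain reaches any other.
That is 6.

6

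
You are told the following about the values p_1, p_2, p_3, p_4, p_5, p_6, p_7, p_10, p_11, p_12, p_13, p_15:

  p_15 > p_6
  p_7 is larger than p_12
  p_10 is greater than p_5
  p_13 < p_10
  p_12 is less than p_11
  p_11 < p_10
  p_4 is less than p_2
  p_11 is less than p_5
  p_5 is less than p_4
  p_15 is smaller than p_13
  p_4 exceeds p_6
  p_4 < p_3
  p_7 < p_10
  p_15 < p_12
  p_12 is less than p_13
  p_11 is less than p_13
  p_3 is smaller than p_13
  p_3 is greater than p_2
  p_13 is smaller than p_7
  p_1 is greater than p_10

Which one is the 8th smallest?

p_3

Chaining the given pairs: p_6 < p_15 < p_12 < p_11 < p_5 < p_4 < p_2 < p_3 < p_13 < p_7 < p_10 < p_1.
The 8th smallest is p_3.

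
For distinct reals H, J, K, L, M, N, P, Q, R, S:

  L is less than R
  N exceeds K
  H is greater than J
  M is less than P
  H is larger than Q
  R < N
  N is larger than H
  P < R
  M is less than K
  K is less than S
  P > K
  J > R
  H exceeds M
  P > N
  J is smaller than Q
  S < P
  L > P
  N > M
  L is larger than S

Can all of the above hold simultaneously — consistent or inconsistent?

Chaining the given relations yields P < L < R < J < Q < H < N, so P < N. But one relation states N < P. These cannot both hold.

inconsistent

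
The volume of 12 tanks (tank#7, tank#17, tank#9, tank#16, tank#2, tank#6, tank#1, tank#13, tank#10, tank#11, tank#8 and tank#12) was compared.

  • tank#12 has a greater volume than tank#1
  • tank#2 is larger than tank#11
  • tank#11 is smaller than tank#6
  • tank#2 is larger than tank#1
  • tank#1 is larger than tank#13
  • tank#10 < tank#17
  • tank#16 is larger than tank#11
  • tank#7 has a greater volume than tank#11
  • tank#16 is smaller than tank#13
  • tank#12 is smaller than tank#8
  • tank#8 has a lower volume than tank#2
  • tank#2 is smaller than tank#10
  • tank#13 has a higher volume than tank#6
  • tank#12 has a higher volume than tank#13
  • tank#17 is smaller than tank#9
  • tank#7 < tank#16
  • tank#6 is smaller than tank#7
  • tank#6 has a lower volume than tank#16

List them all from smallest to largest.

The consecutive links are each given: tank#11 < tank#6; tank#6 < tank#7; tank#7 < tank#16; tank#16 < tank#13; tank#13 < tank#1; tank#1 < tank#12; tank#12 < tank#8; tank#8 < tank#2; tank#2 < tank#10; tank#10 < tank#17; tank#17 < tank#9.

tank#11 < tank#6 < tank#7 < tank#16 < tank#13 < tank#1 < tank#12 < tank#8 < tank#2 < tank#10 < tank#17 < tank#9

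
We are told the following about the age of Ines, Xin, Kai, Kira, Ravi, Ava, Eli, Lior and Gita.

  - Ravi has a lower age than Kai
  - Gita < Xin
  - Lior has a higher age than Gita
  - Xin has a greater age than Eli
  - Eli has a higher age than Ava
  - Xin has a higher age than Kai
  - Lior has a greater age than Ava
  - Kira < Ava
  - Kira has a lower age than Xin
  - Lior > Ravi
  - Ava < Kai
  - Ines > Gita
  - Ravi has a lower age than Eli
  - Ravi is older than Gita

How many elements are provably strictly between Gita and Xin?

3

The relations place Gita below Xin. An element lies strictly between them when it is forced above Gita and also forced below Xin.
Above Gita: {Ravi, Eli, Ines, Kai, Lior}. Below Xin: {Ravi, Kira, Ava, Eli, Kai}.
Intersection: {Ravi, Eli, Kai} — 3.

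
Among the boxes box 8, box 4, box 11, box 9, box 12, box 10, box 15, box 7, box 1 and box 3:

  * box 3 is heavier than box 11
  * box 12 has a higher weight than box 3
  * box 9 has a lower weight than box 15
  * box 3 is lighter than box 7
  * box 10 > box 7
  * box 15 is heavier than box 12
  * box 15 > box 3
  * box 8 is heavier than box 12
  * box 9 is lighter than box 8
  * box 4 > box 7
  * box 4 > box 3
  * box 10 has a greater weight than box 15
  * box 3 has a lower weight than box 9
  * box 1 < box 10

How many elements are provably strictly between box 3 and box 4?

1

The relations place box 3 below box 4. An element lies strictly between them when it is forced above box 3 and also forced below box 4.
Above box 3: {box 12, box 9, box 8, box 7, box 15, box 10}. Below box 4: {box 11, box 7}.
Intersection: {box 7} — 1.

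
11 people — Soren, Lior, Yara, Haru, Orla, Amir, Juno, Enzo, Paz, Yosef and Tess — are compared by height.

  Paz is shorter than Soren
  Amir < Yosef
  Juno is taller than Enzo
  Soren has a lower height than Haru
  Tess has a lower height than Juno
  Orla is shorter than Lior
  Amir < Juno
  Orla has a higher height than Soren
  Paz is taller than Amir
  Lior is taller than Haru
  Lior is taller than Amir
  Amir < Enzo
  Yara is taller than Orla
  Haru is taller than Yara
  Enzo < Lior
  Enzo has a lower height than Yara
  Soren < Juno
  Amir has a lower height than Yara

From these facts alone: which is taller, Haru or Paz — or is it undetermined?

Link the given pairs in sequence: Paz < Soren; Soren < Orla; Orla < Yara; Yara < Haru.
Together: Paz < Soren < Orla < Yara < Haru.
So Haru is taller.

Haru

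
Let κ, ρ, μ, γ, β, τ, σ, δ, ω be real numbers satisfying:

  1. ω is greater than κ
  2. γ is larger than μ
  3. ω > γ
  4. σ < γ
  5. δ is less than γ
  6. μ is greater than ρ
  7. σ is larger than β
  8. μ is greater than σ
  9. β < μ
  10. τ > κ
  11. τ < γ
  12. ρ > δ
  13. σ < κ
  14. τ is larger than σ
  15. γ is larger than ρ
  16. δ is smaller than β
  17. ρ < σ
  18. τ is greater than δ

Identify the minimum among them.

β is not least since δ < β; ρ is not least since δ < ρ; σ is not least since ρ < σ; κ is not least since σ < κ; τ is not least since κ < τ; μ is not least since ρ < μ; γ is not least since δ < γ; ω is not least since κ < ω.
Only δ has nothing below it, so δ is the minimum.

δ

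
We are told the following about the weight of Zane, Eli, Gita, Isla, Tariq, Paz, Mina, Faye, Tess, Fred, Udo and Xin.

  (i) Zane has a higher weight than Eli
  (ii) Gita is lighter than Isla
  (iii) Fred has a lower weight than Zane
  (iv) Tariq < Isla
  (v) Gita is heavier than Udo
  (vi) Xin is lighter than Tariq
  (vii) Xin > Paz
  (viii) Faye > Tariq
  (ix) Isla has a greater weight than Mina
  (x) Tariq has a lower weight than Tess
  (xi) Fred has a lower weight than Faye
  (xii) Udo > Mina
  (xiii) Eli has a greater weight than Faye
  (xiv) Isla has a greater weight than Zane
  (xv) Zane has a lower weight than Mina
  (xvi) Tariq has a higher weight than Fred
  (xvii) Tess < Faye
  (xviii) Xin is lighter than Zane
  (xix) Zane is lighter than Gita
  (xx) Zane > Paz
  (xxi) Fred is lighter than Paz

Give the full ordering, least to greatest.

Each adjacent pair is fixed by a given relation: Fred < Paz; Paz < Xin; Xin < Tariq; Tariq < Tess; Tess < Faye; Faye < Eli; Eli < Zane; Zane < Mina; Mina < Udo; Udo < Gita; Gita < Isla. Chaining them end to end gives the full order.

Fred < Paz < Xin < Tariq < Tess < Faye < Eli < Zane < Mina < Udo < Gita < Isla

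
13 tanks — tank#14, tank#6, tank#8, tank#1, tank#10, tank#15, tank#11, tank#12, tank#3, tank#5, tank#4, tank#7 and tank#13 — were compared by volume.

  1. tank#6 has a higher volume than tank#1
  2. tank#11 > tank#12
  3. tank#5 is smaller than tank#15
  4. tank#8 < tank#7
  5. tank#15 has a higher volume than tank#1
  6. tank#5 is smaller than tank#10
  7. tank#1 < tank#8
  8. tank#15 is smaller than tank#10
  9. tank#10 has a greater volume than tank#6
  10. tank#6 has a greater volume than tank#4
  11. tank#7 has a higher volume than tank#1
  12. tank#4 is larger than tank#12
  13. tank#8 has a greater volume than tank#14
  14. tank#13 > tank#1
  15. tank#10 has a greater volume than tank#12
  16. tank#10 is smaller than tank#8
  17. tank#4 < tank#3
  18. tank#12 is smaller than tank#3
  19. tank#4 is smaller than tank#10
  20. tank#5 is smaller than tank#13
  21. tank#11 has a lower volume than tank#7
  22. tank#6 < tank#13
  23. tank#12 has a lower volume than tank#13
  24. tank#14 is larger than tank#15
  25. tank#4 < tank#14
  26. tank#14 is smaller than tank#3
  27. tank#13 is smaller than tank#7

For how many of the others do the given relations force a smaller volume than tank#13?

Directly below tank#13: tank#12, tank#1, tank#5, tank#6.
One step further: tank#4 (5 so far).
Nothing else is reachable below tank#13; 5 in all.

5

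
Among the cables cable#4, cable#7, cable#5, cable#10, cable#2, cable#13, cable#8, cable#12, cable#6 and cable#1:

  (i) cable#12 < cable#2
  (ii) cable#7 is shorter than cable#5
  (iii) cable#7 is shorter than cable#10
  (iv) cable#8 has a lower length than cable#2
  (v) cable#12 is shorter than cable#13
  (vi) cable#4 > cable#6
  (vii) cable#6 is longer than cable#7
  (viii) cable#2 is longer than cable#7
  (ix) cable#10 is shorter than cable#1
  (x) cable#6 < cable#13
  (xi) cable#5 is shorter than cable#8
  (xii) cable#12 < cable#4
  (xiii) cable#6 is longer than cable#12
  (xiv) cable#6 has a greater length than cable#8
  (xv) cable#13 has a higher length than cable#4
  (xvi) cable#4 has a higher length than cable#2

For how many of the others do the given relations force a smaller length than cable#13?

From cable#13 the given relations immediately reach cable#12, cable#6, cable#4.
From those, cable#7, cable#8, cable#2 — 6 in total.
From those, cable#5 — 7 in total.
Nothing else is reachable below cable#13; 7 in all.

7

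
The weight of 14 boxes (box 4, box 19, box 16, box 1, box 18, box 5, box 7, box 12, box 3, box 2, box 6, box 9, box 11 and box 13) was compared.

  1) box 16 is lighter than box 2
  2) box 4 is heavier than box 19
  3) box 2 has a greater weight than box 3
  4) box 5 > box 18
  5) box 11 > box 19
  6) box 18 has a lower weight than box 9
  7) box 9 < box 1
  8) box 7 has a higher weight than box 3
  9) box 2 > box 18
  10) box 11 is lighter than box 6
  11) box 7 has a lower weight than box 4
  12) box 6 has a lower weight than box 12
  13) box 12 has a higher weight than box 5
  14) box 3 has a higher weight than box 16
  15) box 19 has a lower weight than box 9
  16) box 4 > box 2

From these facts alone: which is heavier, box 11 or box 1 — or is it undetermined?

Following every chain through box 11: above box 11 we get box 6, box 12; below box 11 we get box 19.
box 1 is not reached, and no chain runs the other way from box 1 to box 11.
So the given relations leave the order of box 11 and box 1 undetermined.

undetermined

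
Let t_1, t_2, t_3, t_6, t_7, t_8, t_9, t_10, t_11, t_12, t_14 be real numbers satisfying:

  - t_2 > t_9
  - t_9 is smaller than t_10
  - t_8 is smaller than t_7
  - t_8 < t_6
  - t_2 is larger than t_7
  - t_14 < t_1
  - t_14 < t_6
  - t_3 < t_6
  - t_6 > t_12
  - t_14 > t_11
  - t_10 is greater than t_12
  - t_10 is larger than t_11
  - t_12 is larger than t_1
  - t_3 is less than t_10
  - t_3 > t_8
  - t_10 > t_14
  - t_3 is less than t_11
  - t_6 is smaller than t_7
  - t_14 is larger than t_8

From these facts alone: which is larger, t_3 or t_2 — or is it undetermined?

t_2

Chaining the given relations: t_3 < t_11 < t_14 < t_1 < t_12 < t_6 < t_7 < t_2.
So t_2 is larger.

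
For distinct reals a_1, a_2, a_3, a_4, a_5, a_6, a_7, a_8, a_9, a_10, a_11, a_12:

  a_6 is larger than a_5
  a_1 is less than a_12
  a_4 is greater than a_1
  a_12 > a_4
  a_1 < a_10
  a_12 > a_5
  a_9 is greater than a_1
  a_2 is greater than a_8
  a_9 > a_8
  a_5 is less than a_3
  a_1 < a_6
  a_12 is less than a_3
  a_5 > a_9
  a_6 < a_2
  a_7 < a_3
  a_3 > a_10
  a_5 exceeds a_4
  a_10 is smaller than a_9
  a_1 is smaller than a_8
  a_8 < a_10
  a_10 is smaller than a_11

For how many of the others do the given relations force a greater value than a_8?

8

The elements the relations force above a_8 are a_10, a_9, a_5, a_6, a_12, a_11, a_3, a_2 — no chain reaches any other.
That is 8.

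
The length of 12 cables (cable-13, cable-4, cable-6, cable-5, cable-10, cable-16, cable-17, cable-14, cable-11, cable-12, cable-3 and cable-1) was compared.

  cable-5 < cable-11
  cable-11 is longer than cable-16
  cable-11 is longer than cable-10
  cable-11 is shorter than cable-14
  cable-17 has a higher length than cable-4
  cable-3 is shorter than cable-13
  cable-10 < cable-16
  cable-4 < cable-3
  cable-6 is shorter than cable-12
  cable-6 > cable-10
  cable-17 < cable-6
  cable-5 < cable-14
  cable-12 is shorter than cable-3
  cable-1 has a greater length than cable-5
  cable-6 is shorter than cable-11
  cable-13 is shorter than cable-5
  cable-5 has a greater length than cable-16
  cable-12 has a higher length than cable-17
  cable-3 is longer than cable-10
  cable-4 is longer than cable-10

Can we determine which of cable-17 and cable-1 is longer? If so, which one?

cable-1

cable-17 < cable-6 and cable-6 < cable-12 give cable-17 < cable-12.
Then cable-12 < cable-3 extends the chain to cable-3.
Then cable-3 < cable-13 extends the chain to cable-13.
With cable-13 < cable-5: cable-17 < cable-6 < cable-12 < cable-3 < cable-13 < cable-5.
With cable-5 < cable-1: cable-17 < cable-6 < cable-12 < cable-3 < cable-13 < cable-5 < cable-1.
So cable-1 is longer.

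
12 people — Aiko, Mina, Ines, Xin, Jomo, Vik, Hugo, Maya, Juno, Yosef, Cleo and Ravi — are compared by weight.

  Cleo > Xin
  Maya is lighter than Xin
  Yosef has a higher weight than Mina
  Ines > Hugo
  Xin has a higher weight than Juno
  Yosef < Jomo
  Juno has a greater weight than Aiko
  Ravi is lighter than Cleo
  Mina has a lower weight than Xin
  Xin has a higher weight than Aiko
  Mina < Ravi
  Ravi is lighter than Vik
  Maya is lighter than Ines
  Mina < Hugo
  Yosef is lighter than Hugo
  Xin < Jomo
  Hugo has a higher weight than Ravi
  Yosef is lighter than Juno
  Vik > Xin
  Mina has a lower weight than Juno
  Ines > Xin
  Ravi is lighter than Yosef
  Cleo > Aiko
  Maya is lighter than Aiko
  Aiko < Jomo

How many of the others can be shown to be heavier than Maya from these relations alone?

7

From Maya the given relations immediately reach Aiko, Xin, Ines.
From those, Juno, Jomo, Cleo, Vik — 7 in total.
Nothing else is reachable above Maya; 7 in all.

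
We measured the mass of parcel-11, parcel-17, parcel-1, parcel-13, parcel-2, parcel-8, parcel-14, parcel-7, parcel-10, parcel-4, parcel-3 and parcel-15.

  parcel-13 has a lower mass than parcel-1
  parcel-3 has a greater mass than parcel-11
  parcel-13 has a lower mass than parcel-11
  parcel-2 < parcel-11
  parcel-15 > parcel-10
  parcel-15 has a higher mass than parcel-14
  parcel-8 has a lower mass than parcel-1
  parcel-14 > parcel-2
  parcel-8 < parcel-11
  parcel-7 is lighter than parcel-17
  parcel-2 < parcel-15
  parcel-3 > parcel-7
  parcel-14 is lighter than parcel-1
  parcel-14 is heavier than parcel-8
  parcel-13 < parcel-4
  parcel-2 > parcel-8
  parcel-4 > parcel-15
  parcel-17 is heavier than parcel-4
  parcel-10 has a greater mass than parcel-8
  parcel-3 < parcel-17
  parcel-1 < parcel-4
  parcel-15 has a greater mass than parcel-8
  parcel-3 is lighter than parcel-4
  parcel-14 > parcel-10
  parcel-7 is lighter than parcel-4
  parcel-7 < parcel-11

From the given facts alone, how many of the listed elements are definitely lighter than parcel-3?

5

The elements the relations force below parcel-3 are parcel-13, parcel-8, parcel-7, parcel-2, parcel-11 — no chain reaches any other.
That is 5.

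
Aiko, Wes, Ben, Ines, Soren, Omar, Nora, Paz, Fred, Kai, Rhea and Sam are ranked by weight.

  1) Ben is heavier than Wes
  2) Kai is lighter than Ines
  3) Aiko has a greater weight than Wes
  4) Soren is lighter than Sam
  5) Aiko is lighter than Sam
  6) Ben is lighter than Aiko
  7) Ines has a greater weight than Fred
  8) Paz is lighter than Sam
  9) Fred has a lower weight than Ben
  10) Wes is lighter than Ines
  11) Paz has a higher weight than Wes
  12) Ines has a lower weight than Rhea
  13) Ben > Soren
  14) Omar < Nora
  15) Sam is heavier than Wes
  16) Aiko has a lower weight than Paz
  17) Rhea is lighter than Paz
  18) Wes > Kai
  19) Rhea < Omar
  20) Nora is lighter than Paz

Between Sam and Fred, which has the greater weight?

Fred < Ines and Ines < Rhea give Fred < Rhea.
Then Rhea < Omar extends the chain to Omar.
Then Omar < Nora extends the chain to Nora.
With Nora < Paz: Fred < Ines < Rhea < Omar < Nora < Paz.
Then Paz < Sam extends the chain to Sam.
So Fred < Sam; Sam is the heavier of the two.

Sam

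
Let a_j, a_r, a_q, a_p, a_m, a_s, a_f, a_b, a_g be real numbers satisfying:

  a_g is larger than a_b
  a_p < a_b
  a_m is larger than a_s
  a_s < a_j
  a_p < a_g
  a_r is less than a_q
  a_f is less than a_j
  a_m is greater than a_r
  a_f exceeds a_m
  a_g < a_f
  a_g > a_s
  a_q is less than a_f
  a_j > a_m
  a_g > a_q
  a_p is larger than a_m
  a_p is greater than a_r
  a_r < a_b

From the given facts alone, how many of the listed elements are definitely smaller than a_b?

The elements the relations force below a_b are a_s, a_r, a_m, a_p — no chain reaches any other.
That is 4.

4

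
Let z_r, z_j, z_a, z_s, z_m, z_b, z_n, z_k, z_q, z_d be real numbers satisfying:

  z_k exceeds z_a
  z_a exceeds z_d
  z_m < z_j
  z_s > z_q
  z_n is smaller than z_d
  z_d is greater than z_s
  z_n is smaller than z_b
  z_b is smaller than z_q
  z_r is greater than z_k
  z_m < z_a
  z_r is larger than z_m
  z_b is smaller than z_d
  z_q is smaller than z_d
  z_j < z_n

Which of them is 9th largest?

Piecing the relations together gives one ordering: z_m < z_j < z_n < z_b < z_q < z_s < z_d < z_a < z_k < z_r.
Counting 9 from the largest end gives z_j.

z_j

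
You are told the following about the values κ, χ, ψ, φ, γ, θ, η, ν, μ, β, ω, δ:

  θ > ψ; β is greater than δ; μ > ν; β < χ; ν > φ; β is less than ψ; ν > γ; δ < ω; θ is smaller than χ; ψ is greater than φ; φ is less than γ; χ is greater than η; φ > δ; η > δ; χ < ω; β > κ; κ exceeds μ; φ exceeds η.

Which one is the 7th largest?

Piecing the relations together gives one ordering: δ < η < φ < γ < ν < μ < κ < β < ψ < θ < χ < ω.
Counting 7 from the largest end gives μ.

μ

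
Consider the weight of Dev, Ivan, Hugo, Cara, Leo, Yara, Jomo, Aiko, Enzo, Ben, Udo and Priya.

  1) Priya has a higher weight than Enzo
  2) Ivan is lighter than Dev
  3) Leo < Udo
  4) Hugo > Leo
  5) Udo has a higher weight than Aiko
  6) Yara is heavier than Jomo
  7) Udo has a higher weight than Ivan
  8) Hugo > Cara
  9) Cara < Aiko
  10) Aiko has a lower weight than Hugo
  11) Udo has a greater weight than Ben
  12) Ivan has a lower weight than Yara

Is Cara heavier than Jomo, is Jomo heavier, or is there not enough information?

undetermined

Following every chain through Jomo: above Jomo we get Yara.
Cara is not reached, and no chain runs the other way from Cara to Jomo.
So the given relations leave the order of Jomo and Cara undetermined.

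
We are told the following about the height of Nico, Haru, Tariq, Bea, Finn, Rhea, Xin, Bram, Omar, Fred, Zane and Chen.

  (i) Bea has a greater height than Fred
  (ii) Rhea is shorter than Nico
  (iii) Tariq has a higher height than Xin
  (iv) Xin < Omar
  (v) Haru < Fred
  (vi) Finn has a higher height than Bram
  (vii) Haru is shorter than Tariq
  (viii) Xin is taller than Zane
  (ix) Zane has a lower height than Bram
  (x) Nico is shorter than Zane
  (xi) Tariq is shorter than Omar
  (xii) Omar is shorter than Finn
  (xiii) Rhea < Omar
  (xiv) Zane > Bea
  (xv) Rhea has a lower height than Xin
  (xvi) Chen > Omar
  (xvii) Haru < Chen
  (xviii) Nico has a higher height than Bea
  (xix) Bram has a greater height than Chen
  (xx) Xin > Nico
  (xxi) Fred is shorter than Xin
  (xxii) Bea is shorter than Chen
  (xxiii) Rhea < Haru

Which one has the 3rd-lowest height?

Piecing the relations together gives one ordering: Rhea < Haru < Fred < Bea < Nico < Zane < Xin < Tariq < Omar < Chen < Bram < Finn.
Counting 3 from the smallest end gives Fred.

Fred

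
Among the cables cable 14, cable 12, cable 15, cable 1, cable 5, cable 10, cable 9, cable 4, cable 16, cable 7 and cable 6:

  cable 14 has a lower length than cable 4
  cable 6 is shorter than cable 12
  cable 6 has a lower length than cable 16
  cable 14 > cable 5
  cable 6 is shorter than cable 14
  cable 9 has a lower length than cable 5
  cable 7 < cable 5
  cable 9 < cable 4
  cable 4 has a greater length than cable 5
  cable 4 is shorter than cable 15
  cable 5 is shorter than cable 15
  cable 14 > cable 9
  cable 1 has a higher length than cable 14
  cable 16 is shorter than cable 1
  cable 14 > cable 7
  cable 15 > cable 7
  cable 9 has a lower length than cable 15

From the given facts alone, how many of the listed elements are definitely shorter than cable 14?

From cable 14 the given relations immediately reach cable 7, cable 6, cable 9, cable 5.
No other element is forced below cable 14 by the given relations, so the count is 4.

4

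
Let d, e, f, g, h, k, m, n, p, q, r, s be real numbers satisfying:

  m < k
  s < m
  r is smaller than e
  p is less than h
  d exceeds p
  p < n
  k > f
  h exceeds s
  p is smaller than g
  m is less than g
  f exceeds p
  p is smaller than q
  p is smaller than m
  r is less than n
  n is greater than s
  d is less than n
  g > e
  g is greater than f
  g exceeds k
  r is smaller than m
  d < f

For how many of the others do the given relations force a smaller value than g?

8

From g the given relations immediately reach p, m, f, e, k.
From those, s, d, r — 8 in total.
Nothing else is reachable below g; 8 in all.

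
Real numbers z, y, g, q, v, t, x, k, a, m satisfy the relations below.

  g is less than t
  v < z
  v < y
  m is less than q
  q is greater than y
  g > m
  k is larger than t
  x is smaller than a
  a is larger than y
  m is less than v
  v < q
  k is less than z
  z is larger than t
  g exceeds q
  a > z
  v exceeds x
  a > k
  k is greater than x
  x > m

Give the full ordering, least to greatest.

The consecutive links are each given: m < x; x < v; v < y; y < q; q < g; g < t; t < k; k < z; z < a.

m < x < v < y < q < g < t < k < z < a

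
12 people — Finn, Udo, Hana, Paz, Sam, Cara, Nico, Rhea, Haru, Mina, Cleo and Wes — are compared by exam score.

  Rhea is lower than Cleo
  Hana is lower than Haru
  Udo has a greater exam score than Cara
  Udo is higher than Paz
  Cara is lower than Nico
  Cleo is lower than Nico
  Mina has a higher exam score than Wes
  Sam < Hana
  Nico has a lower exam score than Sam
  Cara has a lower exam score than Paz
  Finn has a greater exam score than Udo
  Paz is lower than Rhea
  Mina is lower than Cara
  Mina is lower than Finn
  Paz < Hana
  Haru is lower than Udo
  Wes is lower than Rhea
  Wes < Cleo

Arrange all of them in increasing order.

Nothing is placed below Wes, so it is least; from there Wes < Mina; Mina < Cara; Cara < Paz; Paz < Rhea; Rhea < Cleo; Cleo < Nico; Nico < Sam; Sam < Hana; Hana < Haru; Haru < Udo; Udo < Finn, each given directly.

Wes < Mina < Cara < Paz < Rhea < Cleo < Nico < Sam < Hana < Haru < Udo < Finn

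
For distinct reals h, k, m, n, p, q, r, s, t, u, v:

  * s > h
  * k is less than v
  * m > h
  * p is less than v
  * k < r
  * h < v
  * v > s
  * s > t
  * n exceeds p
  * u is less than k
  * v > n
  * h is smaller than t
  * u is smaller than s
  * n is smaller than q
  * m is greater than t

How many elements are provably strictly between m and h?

1

The relations place h below m. An element lies strictly between them when it is forced above h and also forced below m.
Above h: {t, s, v}. Below m: {t}.
Intersection: {t} — 1.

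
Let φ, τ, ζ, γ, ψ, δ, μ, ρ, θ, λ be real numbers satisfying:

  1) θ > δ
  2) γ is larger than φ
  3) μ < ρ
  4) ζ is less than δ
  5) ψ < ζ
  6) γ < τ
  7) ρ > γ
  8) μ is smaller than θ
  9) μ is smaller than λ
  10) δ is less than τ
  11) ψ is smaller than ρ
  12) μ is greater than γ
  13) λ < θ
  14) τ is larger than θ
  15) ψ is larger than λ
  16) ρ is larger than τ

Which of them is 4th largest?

δ

The consecutive relations fix a unique order: φ < γ < μ < λ < ψ < ζ < δ < θ < τ < ρ.
Counting 4 from the largest end gives δ.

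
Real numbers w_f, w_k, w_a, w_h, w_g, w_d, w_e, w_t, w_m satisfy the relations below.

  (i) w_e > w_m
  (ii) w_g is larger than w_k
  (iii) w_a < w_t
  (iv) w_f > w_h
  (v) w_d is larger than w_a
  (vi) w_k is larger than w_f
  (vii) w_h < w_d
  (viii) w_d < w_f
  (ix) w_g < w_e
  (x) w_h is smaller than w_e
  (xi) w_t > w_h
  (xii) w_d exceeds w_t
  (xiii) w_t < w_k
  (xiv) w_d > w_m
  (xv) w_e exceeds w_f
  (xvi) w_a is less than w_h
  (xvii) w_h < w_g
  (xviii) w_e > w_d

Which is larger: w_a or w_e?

w_a < w_t and w_t < w_d give w_a < w_d.
With w_d < w_f: w_a < w_t < w_d < w_f.
With w_f < w_k: w_a < w_t < w_d < w_f < w_k.
With w_k < w_g: w_a < w_t < w_d < w_f < w_k < w_g.
Then w_g < w_e extends the chain to w_e.
So w_a < w_e; w_e is the larger of the two.

w_e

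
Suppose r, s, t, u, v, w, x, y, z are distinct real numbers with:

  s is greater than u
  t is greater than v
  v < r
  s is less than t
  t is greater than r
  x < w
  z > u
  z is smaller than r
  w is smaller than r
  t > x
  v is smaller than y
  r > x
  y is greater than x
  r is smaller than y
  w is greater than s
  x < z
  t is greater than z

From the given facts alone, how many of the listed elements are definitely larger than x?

From x the given relations immediately reach w, z, r, t, y.
Nothing else is reachable above x; 5 in all.

5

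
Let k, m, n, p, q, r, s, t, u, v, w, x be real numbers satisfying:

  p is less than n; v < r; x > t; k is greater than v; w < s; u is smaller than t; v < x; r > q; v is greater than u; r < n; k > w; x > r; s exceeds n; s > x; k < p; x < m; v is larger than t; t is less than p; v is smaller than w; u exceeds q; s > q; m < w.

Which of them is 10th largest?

t

The consecutive relations fix a unique order: q < u < t < v < r < x < m < w < k < p < n < s.
The 10th largest is t.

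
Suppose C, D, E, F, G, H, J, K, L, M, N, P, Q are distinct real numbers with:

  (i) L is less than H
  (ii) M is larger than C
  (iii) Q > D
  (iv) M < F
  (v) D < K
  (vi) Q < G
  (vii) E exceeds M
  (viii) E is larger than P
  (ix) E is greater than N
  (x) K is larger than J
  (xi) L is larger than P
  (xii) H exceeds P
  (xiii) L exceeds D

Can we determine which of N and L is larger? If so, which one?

undetermined

Following every chain through N: above N we get E.
L is not reached, and no chain runs the other way from L to N.
So the given relations leave the order of N and L undetermined.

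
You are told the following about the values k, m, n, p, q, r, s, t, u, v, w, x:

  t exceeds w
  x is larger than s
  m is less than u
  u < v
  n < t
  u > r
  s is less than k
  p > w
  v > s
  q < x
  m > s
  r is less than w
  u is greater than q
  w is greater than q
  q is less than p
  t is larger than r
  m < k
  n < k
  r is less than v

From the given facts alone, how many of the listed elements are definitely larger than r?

5

From r the given relations immediately reach w, t, u, v.
From those, p — 5 in total.
Nothing else is reachable above r; 5 in all.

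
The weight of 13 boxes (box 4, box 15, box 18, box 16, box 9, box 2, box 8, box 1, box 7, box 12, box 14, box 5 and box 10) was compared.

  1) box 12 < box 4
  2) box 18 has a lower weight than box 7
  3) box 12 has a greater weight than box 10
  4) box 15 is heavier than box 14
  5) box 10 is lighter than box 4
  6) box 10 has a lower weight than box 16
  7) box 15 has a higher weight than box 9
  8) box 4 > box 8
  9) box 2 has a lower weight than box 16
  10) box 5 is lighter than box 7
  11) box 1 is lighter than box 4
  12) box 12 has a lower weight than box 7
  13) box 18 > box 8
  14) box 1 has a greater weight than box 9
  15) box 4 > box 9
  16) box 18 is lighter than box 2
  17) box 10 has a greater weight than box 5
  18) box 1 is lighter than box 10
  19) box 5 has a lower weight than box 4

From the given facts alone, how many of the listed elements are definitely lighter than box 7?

From box 7 the given relations immediately reach box 5, box 18, box 12.
From those, box 8, box 10 — 5 in total.
From those, box 1 — 6 in total.
From those, box 9 — 7 in total.
Nothing else is reachable below box 7; 7 in all.

7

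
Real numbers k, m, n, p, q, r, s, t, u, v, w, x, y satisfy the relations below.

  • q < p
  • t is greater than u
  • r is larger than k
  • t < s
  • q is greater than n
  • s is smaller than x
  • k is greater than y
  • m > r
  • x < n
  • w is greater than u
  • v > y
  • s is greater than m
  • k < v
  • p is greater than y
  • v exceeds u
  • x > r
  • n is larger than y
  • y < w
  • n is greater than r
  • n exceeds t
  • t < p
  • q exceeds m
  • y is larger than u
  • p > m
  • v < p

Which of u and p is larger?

Link the given pairs in sequence: u < y; y < k; k < r; r < m; m < s; s < x; x < n; n < q; q < p.
Chaining these gives u < y < k < r < m < s < x < n < q < p.
So u < p; p is the larger of the two.

p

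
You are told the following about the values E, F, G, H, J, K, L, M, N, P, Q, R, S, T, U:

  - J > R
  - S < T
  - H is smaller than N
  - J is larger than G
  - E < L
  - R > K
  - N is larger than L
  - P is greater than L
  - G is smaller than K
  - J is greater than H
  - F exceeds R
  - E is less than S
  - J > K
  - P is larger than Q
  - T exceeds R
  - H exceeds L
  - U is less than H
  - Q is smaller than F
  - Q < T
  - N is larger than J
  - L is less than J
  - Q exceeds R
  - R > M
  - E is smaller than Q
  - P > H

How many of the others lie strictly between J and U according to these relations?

1

The relations place U below J. An element lies strictly between them when it is forced above U and also forced below J.
Above U: {H, N, P}. Below J: {E, G, M, K, R, L, H}.
Intersection: {H} — 1.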